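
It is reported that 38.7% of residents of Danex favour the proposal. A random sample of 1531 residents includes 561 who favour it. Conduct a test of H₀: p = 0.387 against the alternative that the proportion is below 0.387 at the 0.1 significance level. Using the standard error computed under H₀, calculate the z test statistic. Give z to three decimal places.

p̂ = 561/1531 ≈ 0.366427.
Standard error under H₀: √(0.387×0.613/1531) = 0.012448.
z = (0.366427 − 0.387)/0.012448 = -0.020573/0.012448 = -1.653.
p-value = P(Z < -1.653) ≈ 0.0492. With α = 0.1, reject H₀.

z = -1.653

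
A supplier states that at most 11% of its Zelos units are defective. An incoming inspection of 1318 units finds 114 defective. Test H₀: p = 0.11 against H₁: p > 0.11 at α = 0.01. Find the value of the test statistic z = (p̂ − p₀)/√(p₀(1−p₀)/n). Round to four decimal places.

z = -2.7273

p̂ = 114/1318 ≈ 0.0864947.
SE = √(p₀(1−p₀)/n) = √(0.0979/1318) = 0.0086185.
z = (0.0864947 − 0.11)/0.0086185 = -0.0235053/0.0086185 = -2.7273.
p-value = P(Z > -2.727) ≈ 0.9968, so at α = 0.01 we fail to reject H₀.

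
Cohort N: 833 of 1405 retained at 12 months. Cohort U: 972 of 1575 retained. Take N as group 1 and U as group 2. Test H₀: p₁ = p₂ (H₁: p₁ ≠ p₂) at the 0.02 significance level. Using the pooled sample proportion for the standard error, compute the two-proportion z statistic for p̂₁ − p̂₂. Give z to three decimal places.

p̂₁ = 833/1405 ≈ 0.59288, p̂₂ = 972/1575 ≈ 0.61714.
Pooled p̂ = (833+972)/(1405+1575) = 1805/2980 = 0.60570.
SE = √(p̂(1−p̂)(1/n₁+1/n₂)) = √(0.60570·0.39430·0.00134666) = √(0.000321619) = 0.01793.
z = (0.59288 − 0.61714)/0.01793 = -0.02426/0.01793 = -1.353.
Two-sided p-value ≈ 2·Φ(−1.353) = 0.1761, so at α = 0.02 we fail to reject H₀.

z = -1.353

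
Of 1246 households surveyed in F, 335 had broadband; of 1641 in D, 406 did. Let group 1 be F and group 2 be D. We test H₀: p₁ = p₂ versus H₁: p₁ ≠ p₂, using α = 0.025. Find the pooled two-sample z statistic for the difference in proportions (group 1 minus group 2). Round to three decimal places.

p̂₁ = 335/1246 = 0.26886, p̂₂ = 406/1641 = 0.24741.
Pooled p̂ = (335+406)/(1246+1641) = 741/2887 = 0.25667.
SE = √(0.190789 × 0.00141195) = 0.01641.
z = (0.26886 − 0.24741)/0.01641 = 0.02145/0.01641 = 1.307.
Two-sided p-value ≈ 2·Φ(−1.307) = 0.1912. With α = 0.025, fail to reject H₀.

z = 1.307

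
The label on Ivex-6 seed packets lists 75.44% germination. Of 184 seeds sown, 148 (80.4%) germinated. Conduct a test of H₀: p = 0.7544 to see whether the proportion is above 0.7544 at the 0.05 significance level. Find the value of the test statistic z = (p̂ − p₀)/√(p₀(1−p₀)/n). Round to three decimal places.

z = 1.574

p̂ = 148/184 ≈ 0.80435.
Standard error under H₀: √(0.7544×0.2456/184) = 0.03173.
z = (0.80435 − 0.7544)/0.03173 = 0.04995/0.03173 = 1.574.
p-value = P(Z > 1.574) ≈ 0.0577; since p > α = 0.05, fail to reject H₀.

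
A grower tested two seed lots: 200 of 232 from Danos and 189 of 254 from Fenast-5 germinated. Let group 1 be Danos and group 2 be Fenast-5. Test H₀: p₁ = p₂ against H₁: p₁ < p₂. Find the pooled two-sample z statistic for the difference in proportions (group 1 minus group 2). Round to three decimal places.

z = 3.250

p̂₁ = 200/232 ≈ 0.86207, p̂₂ = 189/254 ≈ 0.74409.
Pooled p̂ = (200+189)/(232+254) = 389/486 = 0.80041.
SE = √(p̂(1−p̂)(1/n₁+1/n₂)) = √(0.80041·0.19959·0.00824735) = √(0.00131754) = 0.03630.
z = (0.86207 − 0.74409)/0.03630 = 0.11798/0.03630 = 3.250.
p-value = P(Z < 3.250) ≈ 0.9994.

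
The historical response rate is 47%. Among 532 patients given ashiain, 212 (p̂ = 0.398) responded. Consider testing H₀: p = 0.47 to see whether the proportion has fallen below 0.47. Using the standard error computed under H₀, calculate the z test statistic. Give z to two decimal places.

z = -3.30

p̂ = 212/532 ≈ 0.39850.
SE = √(p₀(1−p₀)/n) = √(0.2491/532) = 0.02164.
z = (0.39850 − 0.47)/0.02164 = -0.07150/0.02164 = -3.30.
p-value = P(Z < -3.304) ≈ 0.0005.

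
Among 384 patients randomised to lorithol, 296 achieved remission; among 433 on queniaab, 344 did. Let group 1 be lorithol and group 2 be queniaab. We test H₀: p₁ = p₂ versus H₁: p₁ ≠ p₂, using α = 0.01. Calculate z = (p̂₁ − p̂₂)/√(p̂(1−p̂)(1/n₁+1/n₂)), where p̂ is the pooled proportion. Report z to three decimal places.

p̂₁ = 296/384 ≈ 0.77083, p̂₂ = 344/433 ≈ 0.79446.
Pooled p̂ = (296+344)/(384+433) = 640/817 = 0.78335.
SE = √(0.169711 × 0.00491364) = 0.02888.
z = (0.77083 − 0.79446)/0.02888 = -0.02363/0.02888 = -0.818.
p-value = 2·P(Z > 0.818) ≈ 0.4133, so at α = 0.01 we fail to reject H₀.

z = -0.818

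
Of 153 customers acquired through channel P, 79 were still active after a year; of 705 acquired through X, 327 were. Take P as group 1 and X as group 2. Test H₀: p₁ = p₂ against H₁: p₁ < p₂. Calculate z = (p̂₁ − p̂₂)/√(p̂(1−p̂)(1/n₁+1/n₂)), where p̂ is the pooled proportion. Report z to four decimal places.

z = 1.1792

p̂₁ = 79/153 = 0.516340, p̂₂ = 327/705 = 0.463830.
Pooled p̂ = (79+327)/(153+705) = 406/858 = 0.473193.
SE = √(0.249281 × 0.00795439) = 0.044530.
z = (0.516340 − 0.463830)/0.044530 = 0.052510/0.044530 = 1.1792.
p-value = P(Z < 1.179) ≈ 0.8808.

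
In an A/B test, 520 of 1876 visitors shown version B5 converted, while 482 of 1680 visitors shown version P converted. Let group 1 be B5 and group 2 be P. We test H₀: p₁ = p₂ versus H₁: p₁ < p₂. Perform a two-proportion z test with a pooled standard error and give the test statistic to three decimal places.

z = -0.643

p̂₁ = 520/1876 ≈ 0.27719, p̂₂ = 482/1680 ≈ 0.28690.
Pooled p̂ = (520+482)/(1876+1680) = 1002/3556 = 0.28178.
SE = √(p̂(1−p̂)(1/n₁+1/n₂)) = √(0.28178·0.71822·0.00112829) = √(0.000228341) = 0.01511.
z = (0.27719 − 0.28690)/0.01511 = -0.00971/0.01511 = -0.643.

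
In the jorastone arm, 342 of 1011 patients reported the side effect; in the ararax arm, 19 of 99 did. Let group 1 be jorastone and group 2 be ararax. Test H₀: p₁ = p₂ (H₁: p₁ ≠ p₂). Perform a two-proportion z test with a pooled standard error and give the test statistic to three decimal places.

z = 2.967

p̂₁ = 342/1011 = 0.33828, p̂₂ = 19/99 = 0.19192.
Pooled p̂ = (342+19)/(1011+99) = 361/1110 = 0.32523.
SE = √(0.219454 × 0.0110901) = 0.04933.
z = (0.33828 − 0.19192)/0.04933 = 0.14636/0.04933 = 2.967.
Two-sided p-value ≈ 2·Φ(−2.967) = 0.0030.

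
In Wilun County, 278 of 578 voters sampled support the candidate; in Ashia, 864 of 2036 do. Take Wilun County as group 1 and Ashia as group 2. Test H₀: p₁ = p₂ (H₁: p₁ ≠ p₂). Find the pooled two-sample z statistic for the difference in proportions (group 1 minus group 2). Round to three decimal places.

p̂₁ = 278/578 ≈ 0.480969, p̂₂ = 864/2036 ≈ 0.424361.
Pooled p̂ = (278+864)/(578+2036) = 1142/2614 = 0.436878.
SE = √(0.246016 × 0.00222126) = 0.023377.
z = (0.480969 − 0.424361)/0.023377 = 0.056608/0.023377 = 2.422.

z = 2.422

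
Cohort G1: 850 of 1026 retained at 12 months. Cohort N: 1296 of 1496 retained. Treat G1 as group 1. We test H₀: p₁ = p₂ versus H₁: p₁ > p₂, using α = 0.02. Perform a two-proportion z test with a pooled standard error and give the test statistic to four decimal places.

z = -2.6216

p̂₁ = 850/1026 = 0.828460, p̂₂ = 1296/1496 = 0.866310.
Pooled p̂ = (850+1296)/(1026+1496) = 2146/2522 = 0.850912.
SE = √(p̂(1−p̂)(1/n₁+1/n₂)) = √(0.850912·0.149088·0.00164311) = √(0.000208446) = 0.014438.
z = (0.828460 − 0.866310)/0.014438 = -0.037850/0.014438 = -2.6216.
p-value = P(Z > -2.622) ≈ 0.9956. With α = 0.02, fail to reject H₀.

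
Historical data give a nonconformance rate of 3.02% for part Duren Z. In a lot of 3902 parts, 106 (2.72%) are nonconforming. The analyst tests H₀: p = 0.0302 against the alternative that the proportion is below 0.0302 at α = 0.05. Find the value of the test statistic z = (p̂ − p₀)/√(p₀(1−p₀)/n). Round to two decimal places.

z = -1.11

p̂ = 106/3902 = 0.0272.
SE = √(p₀(1−p₀)/n) = √(0.029288/3902) = 0.0027.
z = (0.0272 − 0.0302)/0.0027 = -0.0030/0.0027 = -1.11.
p-value = P(Z < -1.108) ≈ 0.1340, so at α = 0.05 we fail to reject H₀.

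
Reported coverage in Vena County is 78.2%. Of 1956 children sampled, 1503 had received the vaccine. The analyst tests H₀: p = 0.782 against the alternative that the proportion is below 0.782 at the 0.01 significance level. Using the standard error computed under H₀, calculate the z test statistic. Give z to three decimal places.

p̂ = 1503/1956 ≈ 0.76840.
Under H₀, SE = √(0.782·0.218/1956) = √(8.71554e-05) = 0.00934.
z = (0.76840 − 0.782)/0.00934 = -0.01360/0.00934 = -1.456.
p-value = P(Z < -1.456) ≈ 0.0727, so at α = 0.01 we fail to reject H₀.

z = -1.456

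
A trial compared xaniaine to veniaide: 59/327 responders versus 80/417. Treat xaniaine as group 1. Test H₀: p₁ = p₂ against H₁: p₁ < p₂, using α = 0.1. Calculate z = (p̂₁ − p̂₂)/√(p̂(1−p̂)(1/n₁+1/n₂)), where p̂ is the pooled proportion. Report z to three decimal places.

p̂₁ = 59/327 = 0.18043, p̂₂ = 80/417 = 0.19185.
Pooled p̂ = (59+80)/(327+417) = 139/744 = 0.18683.
SE = √(0.151923 × 0.00545619) = 0.02879.
z = (0.18043 − 0.19185)/0.02879 = -0.01142/0.02879 = -0.397.
p-value = P(Z < -0.397) ≈ 0.3458; since p > α = 0.1, fail to reject H₀.

z = -0.397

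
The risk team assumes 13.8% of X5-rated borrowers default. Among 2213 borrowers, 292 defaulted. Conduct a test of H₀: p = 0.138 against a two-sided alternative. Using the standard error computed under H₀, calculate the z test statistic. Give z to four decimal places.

z = -0.8255

p̂ = 292/2213 = 0.1319476.
Under H₀, SE = √(0.138·0.862/2213) = √(5.37533e-05) = 0.0073317.
z = (0.1319476 − 0.138)/0.0073317 = -0.0060524/0.0073317 = -0.8255.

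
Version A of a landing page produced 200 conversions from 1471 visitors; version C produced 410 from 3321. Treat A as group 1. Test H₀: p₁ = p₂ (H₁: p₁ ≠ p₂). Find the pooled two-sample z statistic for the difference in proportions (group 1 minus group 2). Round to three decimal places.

p̂₁ = 200/1471 = 0.135962, p̂₂ = 410/3321 = 0.123457.
Pooled p̂ = (200+410)/(1471+3321) = 610/4792 = 0.127295.
SE = √(0.111091 × 0.000980924) = 0.010439.
z = (0.135962 − 0.123457)/0.010439 = 0.012505/0.010439 = 1.198.
Two-sided p-value ≈ 2·Φ(−1.198) = 0.2309.

z = 1.198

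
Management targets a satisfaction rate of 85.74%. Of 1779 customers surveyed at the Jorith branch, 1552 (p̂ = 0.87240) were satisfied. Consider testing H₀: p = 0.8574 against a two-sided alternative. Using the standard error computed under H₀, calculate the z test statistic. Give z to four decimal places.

p̂ = 1552/1779 ≈ 0.872400.
SE = √(p₀(1−p₀)/n) = √(0.12227/1779) = 0.008290.
z = (0.872400 − 0.8574)/0.008290 = 0.015000/0.008290 = 1.8094.
Two-sided p-value ≈ 2·Φ(−1.809) = 0.0704.

z = 1.8094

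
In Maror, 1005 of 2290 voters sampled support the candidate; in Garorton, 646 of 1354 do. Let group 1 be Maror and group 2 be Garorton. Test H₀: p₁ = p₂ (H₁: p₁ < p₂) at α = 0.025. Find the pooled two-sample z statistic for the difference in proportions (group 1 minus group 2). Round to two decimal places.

z = -2.24

p̂₁ = 1005/2290 ≈ 0.43886, p̂₂ = 646/1354 ≈ 0.47710.
Pooled p̂ = (1005+646)/(2290+1354) = 1651/3644 = 0.45307.
SE = √(p̂(1−p̂)(1/n₁+1/n₂)) = √(0.45307·0.54693·0.00117523) = √(0.00029122) = 0.01707.
z = (0.43886 − 0.47710)/0.01707 = -0.03824/0.01707 = -2.24.
p-value = P(Z < -2.241) ≈ 0.0125, so at α = 0.025 we reject H₀.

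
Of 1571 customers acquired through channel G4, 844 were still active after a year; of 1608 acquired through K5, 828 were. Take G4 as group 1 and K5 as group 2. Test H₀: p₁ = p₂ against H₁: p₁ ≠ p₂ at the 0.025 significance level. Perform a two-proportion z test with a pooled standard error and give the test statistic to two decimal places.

p̂₁ = 844/1571 ≈ 0.5372, p̂₂ = 828/1608 ≈ 0.5149.
Pooled p̂ = (844+828)/(1571+1608) = 1672/3179 = 0.5260.
SE = √(p̂(1−p̂)(1/n₁+1/n₂)) = √(0.5260·0.4740·0.00125843) = √(0.000313759) = 0.0177.
z = (0.5372 − 0.5149)/0.0177 = 0.0223/0.0177 = 1.26.
Two-sided p-value ≈ 2·Φ(−1.260) = 0.2078. With α = 0.025, fail to reject H₀.

z = 1.26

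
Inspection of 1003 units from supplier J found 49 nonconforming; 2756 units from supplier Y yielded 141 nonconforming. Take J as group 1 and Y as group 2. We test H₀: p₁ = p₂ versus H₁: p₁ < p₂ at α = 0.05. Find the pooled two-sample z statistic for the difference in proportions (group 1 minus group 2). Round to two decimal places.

p̂₁ = 49/1003 ≈ 0.04885, p̂₂ = 141/2756 ≈ 0.05116.
Pooled p̂ = (49+141)/(1003+2756) = 190/3759 = 0.05055.
SE = √(p̂(1−p̂)(1/n₁+1/n₂)) = √(0.05055·0.94945·0.00135985) = √(6.52601e-05) = 0.00808.
z = (0.04885 − 0.05116)/0.00808 = -0.00231/0.00808 = -0.29.
p-value = P(Z < -0.286) ≈ 0.3876. With α = 0.05, fail to reject H₀.

z = -0.29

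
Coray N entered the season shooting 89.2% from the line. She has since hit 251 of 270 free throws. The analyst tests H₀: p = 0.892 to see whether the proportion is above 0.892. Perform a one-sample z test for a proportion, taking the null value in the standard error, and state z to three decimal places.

p̂ = 251/270 ≈ 0.92963.
Standard error under H₀: √(0.892×0.108/270) = 0.01889.
z = (0.92963 − 0.892)/0.01889 = 0.03763/0.01889 = 1.992.
p-value = P(Z > 1.992) ≈ 0.0232.

z = 1.992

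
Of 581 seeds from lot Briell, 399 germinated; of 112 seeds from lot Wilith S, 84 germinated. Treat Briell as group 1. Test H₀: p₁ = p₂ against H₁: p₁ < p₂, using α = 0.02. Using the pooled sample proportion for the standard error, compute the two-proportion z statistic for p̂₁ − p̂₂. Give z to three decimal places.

z = -1.334

p̂₁ = 399/581 = 0.68675, p̂₂ = 84/112 = 0.75000.
Pooled p̂ = (399+84)/(581+112) = 483/693 = 0.69697.
SE = √(p̂(1−p̂)(1/n₁+1/n₂)) = √(0.69697·0.30303·0.0106497) = √(0.00224926) = 0.04743.
z = (0.68675 − 0.75000)/0.04743 = -0.06325/0.04743 = -1.334.
p-value = P(Z < -1.334) ≈ 0.0911. With α = 0.02, fail to reject H₀.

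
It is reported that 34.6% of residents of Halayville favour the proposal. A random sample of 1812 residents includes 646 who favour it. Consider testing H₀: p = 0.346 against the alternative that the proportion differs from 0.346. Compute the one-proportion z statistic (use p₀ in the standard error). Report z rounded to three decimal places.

z = 0.941

p̂ = 646/1812 = 0.356512.
Standard error under H₀: √(0.346×0.654/1812) = 0.011175.
z = (0.356512 − 0.346)/0.011175 = 0.010512/0.011175 = 0.941.
p-value = 2·P(Z > 0.941) ≈ 0.3469.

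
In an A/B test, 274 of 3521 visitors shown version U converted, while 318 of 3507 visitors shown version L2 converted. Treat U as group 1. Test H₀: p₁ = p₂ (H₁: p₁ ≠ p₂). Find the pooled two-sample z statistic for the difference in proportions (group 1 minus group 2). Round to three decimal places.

p̂₁ = 274/3521 ≈ 0.07782, p̂₂ = 318/3507 ≈ 0.09068.
Pooled p̂ = (274+318)/(3521+3507) = 592/7028 = 0.08423.
SE = √(p̂(1−p̂)(1/n₁+1/n₂)) = √(0.08423·0.91577·0.000569154) = √(4.3904e-05) = 0.00663.
z = (0.07782 − 0.09068)/0.00663 = -0.01286/0.00663 = -1.940.

z = -1.940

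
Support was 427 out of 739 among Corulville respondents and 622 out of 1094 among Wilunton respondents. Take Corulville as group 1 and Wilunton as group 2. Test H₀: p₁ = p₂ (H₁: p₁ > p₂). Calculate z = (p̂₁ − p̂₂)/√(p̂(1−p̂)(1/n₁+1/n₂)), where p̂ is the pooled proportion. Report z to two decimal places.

z = 0.39

p̂₁ = 427/739 = 0.5778, p̂₂ = 622/1094 = 0.5686.
Pooled p̂ = (427+622)/(739+1094) = 1049/1833 = 0.5723.
SE = √(0.244775 × 0.00226726) = 0.0236.
z = (0.5778 − 0.5686)/0.0236 = 0.0092/0.0236 = 0.39.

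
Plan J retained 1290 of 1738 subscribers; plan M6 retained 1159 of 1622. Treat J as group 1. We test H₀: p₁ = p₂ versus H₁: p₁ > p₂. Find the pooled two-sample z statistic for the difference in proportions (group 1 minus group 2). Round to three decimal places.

p̂₁ = 1290/1738 ≈ 0.742232, p̂₂ = 1159/1622 ≈ 0.714550.
Pooled p̂ = (1290+1159)/(1738+1622) = 2449/3360 = 0.728869.
SE = √(p̂(1−p̂)(1/n₁+1/n₂)) = √(0.728869·0.271131·0.0011919) = √(0.000235541) = 0.015347.
z = (0.742232 − 0.714550)/0.015347 = 0.027682/0.015347 = 1.804.

z = 1.804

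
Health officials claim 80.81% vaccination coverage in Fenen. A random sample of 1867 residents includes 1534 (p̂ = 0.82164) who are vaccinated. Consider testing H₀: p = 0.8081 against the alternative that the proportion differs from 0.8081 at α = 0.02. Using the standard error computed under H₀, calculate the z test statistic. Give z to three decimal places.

p̂ = 1534/1867 = 0.82164.
SE = √(p₀(1−p₀)/n) = √(0.15507/1867) = 0.00911.
z = (0.82164 − 0.8081)/0.00911 = 0.01354/0.00911 = 1.486.
Two-sided p-value ≈ 2·Φ(−1.486) = 0.1374. With α = 0.02, fail to reject H₀.

z = 1.486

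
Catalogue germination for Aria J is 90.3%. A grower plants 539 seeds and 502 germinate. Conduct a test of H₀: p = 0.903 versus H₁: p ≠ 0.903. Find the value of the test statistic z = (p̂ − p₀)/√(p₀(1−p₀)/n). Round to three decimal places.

z = 2.224

p̂ = 502/539 ≈ 0.93135.
Under H₀, SE = √(0.903·0.097/539) = √(0.000162506) = 0.01275.
z = (0.93135 − 0.903)/0.01275 = 0.02835/0.01275 = 2.224.
Two-sided p-value ≈ 2·Φ(−2.224) = 0.0261.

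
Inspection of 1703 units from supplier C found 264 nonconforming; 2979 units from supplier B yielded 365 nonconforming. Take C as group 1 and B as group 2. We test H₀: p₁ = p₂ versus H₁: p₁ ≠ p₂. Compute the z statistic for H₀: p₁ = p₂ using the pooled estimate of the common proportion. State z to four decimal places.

p̂₁ = 264/1703 = 0.1550206, p̂₂ = 365/2979 = 0.1225243.
Pooled p̂ = (264+365)/(1703+2979) = 629/4682 = 0.1343443.
SE = √(0.116296 × 0.000922882) = 0.0103599.
z = (0.1550206 − 0.1225243)/0.0103599 = 0.0324963/0.0103599 = 3.1367.

z = 3.1367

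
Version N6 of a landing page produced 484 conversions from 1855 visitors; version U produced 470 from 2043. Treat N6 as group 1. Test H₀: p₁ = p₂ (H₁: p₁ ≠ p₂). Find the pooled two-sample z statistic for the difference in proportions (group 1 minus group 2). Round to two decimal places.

z = 2.24

p̂₁ = 484/1855 ≈ 0.26092, p̂₂ = 470/2043 ≈ 0.23005.
Pooled p̂ = (484+470)/(1855+2043) = 954/3898 = 0.24474.
SE = √(0.184843 × 0.00102856) = 0.01379.
z = (0.26092 − 0.23005)/0.01379 = 0.03087/0.01379 = 2.24.
p-value = 2·P(Z > 2.238) ≈ 0.0252.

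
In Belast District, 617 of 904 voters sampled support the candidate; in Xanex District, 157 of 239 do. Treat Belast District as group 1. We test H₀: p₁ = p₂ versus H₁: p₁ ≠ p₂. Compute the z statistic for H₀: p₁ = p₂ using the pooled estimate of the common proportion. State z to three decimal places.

z = 0.753

p̂₁ = 617/904 = 0.68252, p̂₂ = 157/239 = 0.65690.
Pooled p̂ = (617+157)/(904+239) = 774/1143 = 0.67717.
SE = √(p̂(1−p̂)(1/n₁+1/n₂)) = √(0.67717·0.32283·0.0052903) = √(0.00115652) = 0.03401.
z = (0.68252 − 0.65690)/0.03401 = 0.02562/0.03401 = 0.753.
Two-sided p-value ≈ 2·Φ(−0.753) = 0.4513.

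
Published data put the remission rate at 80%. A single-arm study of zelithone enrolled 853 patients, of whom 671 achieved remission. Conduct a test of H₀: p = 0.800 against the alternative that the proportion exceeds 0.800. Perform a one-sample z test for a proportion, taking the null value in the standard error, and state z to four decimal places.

z = -0.9758

p̂ = 671/853 = 0.786635.
Under H₀, SE = √(0.8·0.2/853) = √(0.000187573) = 0.013696.
z = (0.786635 − 0.8)/0.013696 = -0.013365/0.013696 = -0.9758.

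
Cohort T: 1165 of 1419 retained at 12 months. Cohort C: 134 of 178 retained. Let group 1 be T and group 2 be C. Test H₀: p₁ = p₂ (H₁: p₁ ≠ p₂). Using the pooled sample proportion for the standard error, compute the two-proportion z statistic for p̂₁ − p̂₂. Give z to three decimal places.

p̂₁ = 1165/1419 ≈ 0.82100, p̂₂ = 134/178 ≈ 0.75281.
Pooled p̂ = (1165+134)/(1419+178) = 1299/1597 = 0.81340.
SE = √(0.15178 × 0.0063227) = 0.03098.
z = (0.82100 − 0.75281)/0.03098 = 0.06819/0.03098 = 2.201.

z = 2.201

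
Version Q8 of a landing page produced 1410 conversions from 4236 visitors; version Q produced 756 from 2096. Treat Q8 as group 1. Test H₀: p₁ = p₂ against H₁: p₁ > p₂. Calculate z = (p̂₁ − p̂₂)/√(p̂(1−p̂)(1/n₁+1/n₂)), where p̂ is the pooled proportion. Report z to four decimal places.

z = -2.1964

p̂₁ = 1410/4236 = 0.332861, p̂₂ = 756/2096 = 0.360687.
Pooled p̂ = (1410+756)/(4236+2096) = 2166/6332 = 0.342072.
SE = √(p̂(1−p̂)(1/n₁+1/n₂)) = √(0.342072·0.657928·0.000713171) = √(0.000160505) = 0.012669.
z = (0.332861 − 0.360687)/0.012669 = -0.027826/0.012669 = -2.1964.
p-value = P(Z > -2.196) ≈ 0.9860.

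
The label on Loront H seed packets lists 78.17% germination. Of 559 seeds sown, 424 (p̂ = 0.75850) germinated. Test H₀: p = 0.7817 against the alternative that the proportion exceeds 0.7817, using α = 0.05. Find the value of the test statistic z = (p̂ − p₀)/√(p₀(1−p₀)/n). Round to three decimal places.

z = -1.328

p̂ = 424/559 = 0.75850.
Under H₀, SE = √(0.7817·0.2183/559) = √(0.000305269) = 0.01747.
z = (0.75850 − 0.7817)/0.01747 = -0.02320/0.01747 = -1.328.
p-value = P(Z > -1.328) ≈ 0.9079. With α = 0.05, fail to reject H₀.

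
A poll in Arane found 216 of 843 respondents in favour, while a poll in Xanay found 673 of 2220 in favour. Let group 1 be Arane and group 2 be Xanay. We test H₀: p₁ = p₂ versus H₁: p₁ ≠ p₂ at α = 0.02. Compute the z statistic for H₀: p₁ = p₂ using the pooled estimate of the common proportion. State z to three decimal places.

p̂₁ = 216/843 ≈ 0.25623, p̂₂ = 673/2220 ≈ 0.30315.
Pooled p̂ = (216+673)/(843+2220) = 889/3063 = 0.29024.
SE = √(p̂(1−p̂)(1/n₁+1/n₂)) = √(0.29024·0.70976·0.00163669) = √(0.000337158) = 0.01836.
z = (0.25623 − 0.30315)/0.01836 = -0.04692/0.01836 = -2.556.
Two-sided p-value ≈ 2·Φ(−2.556) = 0.0106, so at α = 0.02 we reject H₀.

z = -2.556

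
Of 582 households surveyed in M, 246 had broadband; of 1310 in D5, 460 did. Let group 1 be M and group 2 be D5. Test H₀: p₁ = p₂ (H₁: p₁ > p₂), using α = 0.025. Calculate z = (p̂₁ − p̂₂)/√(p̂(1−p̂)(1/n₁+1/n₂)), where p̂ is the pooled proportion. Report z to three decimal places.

p̂₁ = 246/582 ≈ 0.42268, p̂₂ = 460/1310 ≈ 0.35115.
Pooled p̂ = (246+460)/(582+1310) = 706/1892 = 0.37315.
SE = √(p̂(1−p̂)(1/n₁+1/n₂)) = √(0.37315·0.62685·0.00248157) = √(0.000580462) = 0.02409.
z = (0.42268 − 0.35115)/0.02409 = 0.07153/0.02409 = 2.969.
p-value = P(Z > 2.969) ≈ 0.0015; since p < α = 0.025, reject H₀.

z = 2.969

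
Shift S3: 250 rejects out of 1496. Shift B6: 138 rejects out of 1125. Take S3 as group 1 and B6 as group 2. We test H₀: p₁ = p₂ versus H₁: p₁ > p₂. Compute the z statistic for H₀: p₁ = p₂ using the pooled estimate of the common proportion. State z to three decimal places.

p̂₁ = 250/1496 ≈ 0.167112, p̂₂ = 138/1125 ≈ 0.122667.
Pooled p̂ = (250+138)/(1496+1125) = 388/2621 = 0.148035.
SE = √(p̂(1−p̂)(1/n₁+1/n₂)) = √(0.148035·0.851965·0.00155734) = √(0.000196413) = 0.014015.
z = (0.167112 − 0.122667)/0.014015 = 0.044445/0.014015 = 3.171.
p-value = P(Z > 3.171) ≈ 0.0008.

z = 3.171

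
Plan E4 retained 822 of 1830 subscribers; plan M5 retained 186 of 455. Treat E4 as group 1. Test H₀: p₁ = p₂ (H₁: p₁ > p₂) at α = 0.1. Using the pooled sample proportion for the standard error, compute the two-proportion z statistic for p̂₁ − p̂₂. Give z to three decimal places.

p̂₁ = 822/1830 ≈ 0.44918, p̂₂ = 186/455 ≈ 0.40879.
Pooled p̂ = (822+186)/(1830+455) = 1008/2285 = 0.44114.
SE = √(p̂(1−p̂)(1/n₁+1/n₂)) = √(0.44114·0.55886·0.00274425) = √(0.000676554) = 0.02601.
z = (0.44918 − 0.40879)/0.02601 = 0.04039/0.02601 = 1.553.
p-value = P(Z > 1.553) ≈ 0.0602. With α = 0.1, reject H₀.

z = 1.553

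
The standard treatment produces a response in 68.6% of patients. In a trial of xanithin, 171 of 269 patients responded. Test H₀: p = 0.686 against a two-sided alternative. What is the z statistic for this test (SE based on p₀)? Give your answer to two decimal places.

z = -1.78

p̂ = 171/269 = 0.6357.
Under H₀, SE = √(0.686·0.314/269) = √(0.000800758) = 0.0283.
z = (0.6357 − 0.686)/0.0283 = -0.0503/0.0283 = -1.78.
Two-sided p-value ≈ 2·Φ(−1.778) = 0.0754.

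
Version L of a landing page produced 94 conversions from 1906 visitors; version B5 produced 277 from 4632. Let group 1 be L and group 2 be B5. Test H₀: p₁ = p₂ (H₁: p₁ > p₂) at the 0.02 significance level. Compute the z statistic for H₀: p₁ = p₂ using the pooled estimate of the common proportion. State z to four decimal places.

p̂₁ = 94/1906 ≈ 0.0493179, p̂₂ = 277/4632 ≈ 0.0598014.
Pooled p̂ = (94+277)/(1906+4632) = 371/6538 = 0.0567452.
SE = √(p̂(1−p̂)(1/n₁+1/n₂)) = √(0.0567452·0.9432548·0.000740548) = √(3.9638e-05) = 0.0062959.
z = (0.0493179 − 0.0598014)/0.0062959 = -0.0104835/0.0062959 = -1.6651.
p-value = P(Z > -1.665) ≈ 0.9521. With α = 0.02, fail to reject H₀.

z = -1.6651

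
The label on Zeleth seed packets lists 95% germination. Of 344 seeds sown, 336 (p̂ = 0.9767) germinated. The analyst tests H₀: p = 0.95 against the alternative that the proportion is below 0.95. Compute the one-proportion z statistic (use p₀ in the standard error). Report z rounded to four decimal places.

z = 2.2759

p̂ = 336/344 ≈ 0.976744.
Under H₀, SE = √(0.95·0.05/344) = √(0.000138081) = 0.011751.
z = (0.976744 − 0.95)/0.011751 = 0.026744/0.011751 = 2.2759.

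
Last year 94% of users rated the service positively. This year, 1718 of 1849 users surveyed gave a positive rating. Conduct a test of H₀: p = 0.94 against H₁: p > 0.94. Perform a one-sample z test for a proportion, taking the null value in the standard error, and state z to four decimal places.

p̂ = 1718/1849 = 0.9291509.
Under H₀, SE = √(0.94·0.06/1849) = √(3.0503e-05) = 0.0055229.
z = (0.9291509 − 0.94)/0.0055229 = -0.0108491/0.0055229 = -1.9644.
p-value = P(Z > -1.964) ≈ 0.9753.

z = -1.9644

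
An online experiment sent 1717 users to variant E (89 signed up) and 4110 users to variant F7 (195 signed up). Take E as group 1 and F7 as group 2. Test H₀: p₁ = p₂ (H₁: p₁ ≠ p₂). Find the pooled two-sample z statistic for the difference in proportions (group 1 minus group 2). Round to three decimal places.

z = 0.709

p̂₁ = 89/1717 = 0.0518346, p̂₂ = 195/4110 = 0.0474453.
Pooled p̂ = (89+195)/(1717+4110) = 284/5827 = 0.0487386.
SE = √(0.0463632 × 0.00082572) = 0.0061873.
z = (0.0518346 − 0.0474453)/0.0061873 = 0.0043893/0.0061873 = 0.709.
Two-sided p-value ≈ 2·Φ(−0.709) = 0.4781.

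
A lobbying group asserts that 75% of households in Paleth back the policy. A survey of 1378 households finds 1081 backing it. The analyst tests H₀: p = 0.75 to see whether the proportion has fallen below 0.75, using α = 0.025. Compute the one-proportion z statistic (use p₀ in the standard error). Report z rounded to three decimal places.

p̂ = 1081/1378 ≈ 0.784470.
Under H₀, SE = √(0.75·0.25/1378) = √(0.000136067) = 0.011665.
z = (0.784470 − 0.75)/0.011665 = 0.034470/0.011665 = 2.955.
p-value = P(Z < 2.955) ≈ 0.9984. With α = 0.025, fail to reject H₀.

z = 2.955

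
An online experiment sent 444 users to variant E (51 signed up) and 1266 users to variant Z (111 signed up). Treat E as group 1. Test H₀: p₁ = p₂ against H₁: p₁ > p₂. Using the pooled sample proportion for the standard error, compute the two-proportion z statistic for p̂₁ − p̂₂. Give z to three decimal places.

p̂₁ = 51/444 ≈ 0.11486, p̂₂ = 111/1266 ≈ 0.08768.
Pooled p̂ = (51+111)/(444+1266) = 162/1710 = 0.09474.
SE = √(0.0857618 × 0.00304214) = 0.01615.
z = (0.11486 − 0.08768)/0.01615 = 0.02718/0.01615 = 1.683.
p-value = P(Z > 1.683) ≈ 0.0462.

z = 1.683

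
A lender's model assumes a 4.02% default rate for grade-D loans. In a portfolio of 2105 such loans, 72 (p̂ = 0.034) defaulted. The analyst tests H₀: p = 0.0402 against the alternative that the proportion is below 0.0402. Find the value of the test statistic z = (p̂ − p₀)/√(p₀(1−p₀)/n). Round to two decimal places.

p̂ = 72/2105 ≈ 0.0342.
Standard error under H₀: √(0.0402×0.9598/2105) = 0.0043.
z = (0.0342 − 0.0402)/0.0043 = -0.0060/0.0043 = -1.40.
p-value = P(Z < -1.400) ≈ 0.0807.

z = -1.40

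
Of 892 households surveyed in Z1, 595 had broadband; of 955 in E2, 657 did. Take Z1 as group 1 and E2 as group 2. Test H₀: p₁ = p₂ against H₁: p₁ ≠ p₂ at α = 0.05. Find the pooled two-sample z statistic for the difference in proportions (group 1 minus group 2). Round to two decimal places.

p̂₁ = 595/892 = 0.6670, p̂₂ = 657/955 = 0.6880.
Pooled p̂ = (595+657)/(892+955) = 1252/1847 = 0.6779.
SE = √(p̂(1−p̂)(1/n₁+1/n₂)) = √(0.6779·0.3221·0.0021682) = √(0.000473463) = 0.0218.
z = (0.6670 − 0.6880)/0.0218 = -0.0210/0.0218 = -0.96.
p-value = 2·P(Z > 0.961) ≈ 0.3364, so at α = 0.05 we fail to reject H₀.

z = -0.96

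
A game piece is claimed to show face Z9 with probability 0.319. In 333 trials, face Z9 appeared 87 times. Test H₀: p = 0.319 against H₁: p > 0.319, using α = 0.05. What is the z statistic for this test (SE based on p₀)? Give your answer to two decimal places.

p̂ = 87/333 ≈ 0.2613.
SE = √(p₀(1−p₀)/n) = √(0.21724/333) = 0.0255.
z = (0.2613 − 0.319)/0.0255 = -0.0577/0.0255 = -2.26.
p-value = P(Z > -2.261) ≈ 0.9881; since p > α = 0.05, fail to reject H₀.

z = -2.26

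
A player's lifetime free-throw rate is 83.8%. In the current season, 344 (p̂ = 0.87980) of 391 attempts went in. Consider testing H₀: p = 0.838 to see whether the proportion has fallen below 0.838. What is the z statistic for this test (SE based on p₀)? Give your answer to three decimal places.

z = 2.243

p̂ = 344/391 = 0.879795.
SE = √(p₀(1−p₀)/n) = √(0.13576/391) = 0.018633.
z = (0.879795 − 0.838)/0.018633 = 0.041795/0.018633 = 2.243.
p-value = P(Z < 2.243) ≈ 0.9876.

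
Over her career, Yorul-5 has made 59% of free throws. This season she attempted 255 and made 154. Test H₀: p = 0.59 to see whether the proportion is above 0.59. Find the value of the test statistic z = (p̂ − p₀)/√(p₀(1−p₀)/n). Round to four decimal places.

p̂ = 154/255 ≈ 0.603922.
SE = √(p₀(1−p₀)/n) = √(0.2419/255) = 0.030800.
z = (0.603922 − 0.59)/0.030800 = 0.013922/0.030800 = 0.4520.
p-value = P(Z > 0.452) ≈ 0.3256.

z = 0.4520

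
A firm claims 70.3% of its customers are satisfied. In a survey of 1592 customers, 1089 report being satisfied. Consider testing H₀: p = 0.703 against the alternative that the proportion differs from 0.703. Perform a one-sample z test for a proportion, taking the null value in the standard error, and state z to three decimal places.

z = -1.655

p̂ = 1089/1592 = 0.68405.
Under H₀, SE = √(0.703·0.297/1592) = √(0.00013115) = 0.01145.
z = (0.68405 − 0.703)/0.01145 = -0.01895/0.01145 = -1.655.
p-value = 2·P(Z > 1.655) ≈ 0.0979.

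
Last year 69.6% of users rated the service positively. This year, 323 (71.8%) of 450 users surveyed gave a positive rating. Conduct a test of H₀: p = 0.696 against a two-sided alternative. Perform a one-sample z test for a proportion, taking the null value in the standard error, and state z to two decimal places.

z = 1.00

p̂ = 323/450 ≈ 0.7178.
Standard error under H₀: √(0.696×0.304/450) = 0.0217.
z = (0.7178 − 0.696)/0.0217 = 0.0218/0.0217 = 1.00.
p-value = 2·P(Z > 1.004) ≈ 0.3152.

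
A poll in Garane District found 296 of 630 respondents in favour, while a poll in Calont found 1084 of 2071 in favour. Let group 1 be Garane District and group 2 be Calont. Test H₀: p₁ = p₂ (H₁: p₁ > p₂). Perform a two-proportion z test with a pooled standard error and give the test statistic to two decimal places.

p̂₁ = 296/630 = 0.4698, p̂₂ = 1084/2071 = 0.5234.
Pooled p̂ = (296+1084)/(630+2071) = 1380/2701 = 0.5109.
SE = √(0.249881 × 0.00207016) = 0.0227.
z = (0.4698 − 0.5234)/0.0227 = -0.0536/0.0227 = -2.36.
p-value = P(Z > -2.356) ≈ 0.9908.

z = -2.36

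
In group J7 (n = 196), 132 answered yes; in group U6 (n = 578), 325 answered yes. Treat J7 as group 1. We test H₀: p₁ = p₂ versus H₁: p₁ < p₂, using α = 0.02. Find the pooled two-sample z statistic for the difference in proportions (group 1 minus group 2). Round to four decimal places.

z = 2.7354

p̂₁ = 132/196 ≈ 0.673469, p̂₂ = 325/578 ≈ 0.562284.
Pooled p̂ = (132+325)/(196+578) = 457/774 = 0.590439.
SE = √(0.241821 × 0.00683214) = 0.040647.
z = (0.673469 − 0.562284)/0.040647 = 0.111185/0.040647 = 2.7354.
p-value = P(Z < 2.735) ≈ 0.9969. With α = 0.02, fail to reject H₀.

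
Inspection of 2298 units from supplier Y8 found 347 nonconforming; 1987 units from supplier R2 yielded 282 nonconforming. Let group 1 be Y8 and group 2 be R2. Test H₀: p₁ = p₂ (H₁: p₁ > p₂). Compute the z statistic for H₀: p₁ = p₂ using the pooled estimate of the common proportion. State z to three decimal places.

z = 0.837

p̂₁ = 347/2298 = 0.151001, p̂₂ = 282/1987 = 0.141922.
Pooled p̂ = (347+282)/(2298+1987) = 629/4285 = 0.146791.
SE = √(0.125243 × 0.000938432) = 0.010841.
z = (0.151001 − 0.141922)/0.010841 = 0.009079/0.010841 = 0.837.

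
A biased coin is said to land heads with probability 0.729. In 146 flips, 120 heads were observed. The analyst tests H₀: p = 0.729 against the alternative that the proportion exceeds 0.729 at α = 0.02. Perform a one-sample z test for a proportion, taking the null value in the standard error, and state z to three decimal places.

p̂ = 120/146 = 0.82192.
SE = √(p₀(1−p₀)/n) = √(0.19756/146) = 0.03679.
z = (0.82192 − 0.729)/0.03679 = 0.09292/0.03679 = 2.526.
p-value = P(Z > 2.526) ≈ 0.0058. With α = 0.02, reject H₀.

z = 2.526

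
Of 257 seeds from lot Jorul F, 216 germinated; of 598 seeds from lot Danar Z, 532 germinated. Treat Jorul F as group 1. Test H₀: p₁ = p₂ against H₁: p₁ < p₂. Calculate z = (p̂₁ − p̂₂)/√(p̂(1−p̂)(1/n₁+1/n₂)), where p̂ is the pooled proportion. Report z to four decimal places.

p̂₁ = 216/257 ≈ 0.840467, p̂₂ = 532/598 ≈ 0.889632.
Pooled p̂ = (216+532)/(257+598) = 748/855 = 0.874854.
SE = √(0.109485 × 0.00556329) = 0.024680.
z = (0.840467 − 0.889632)/0.024680 = -0.049165/0.024680 = -1.9921.

z = -1.9921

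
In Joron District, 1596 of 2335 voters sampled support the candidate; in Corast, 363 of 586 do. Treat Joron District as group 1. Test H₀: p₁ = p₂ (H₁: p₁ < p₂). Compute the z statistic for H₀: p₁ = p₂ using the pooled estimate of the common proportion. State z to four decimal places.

p̂₁ = 1596/2335 = 0.6835118, p̂₂ = 363/586 = 0.6194539.
Pooled p̂ = (1596+363)/(2335+586) = 1959/2921 = 0.6706607.
SE = √(p̂(1−p̂)(1/n₁+1/n₂)) = √(0.6706607·0.3293393·0.00213475) = √(0.000471513) = 0.0217143.
z = (0.6835118 − 0.6194539)/0.0217143 = 0.0640579/0.0217143 = 2.9500.
p-value = P(Z < 2.950) ≈ 0.9984.

z = 2.9500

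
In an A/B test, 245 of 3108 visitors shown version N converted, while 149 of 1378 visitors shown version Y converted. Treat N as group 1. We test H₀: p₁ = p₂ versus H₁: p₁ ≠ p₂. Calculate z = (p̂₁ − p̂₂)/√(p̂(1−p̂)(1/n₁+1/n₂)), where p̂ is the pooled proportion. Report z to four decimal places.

z = -3.1984

p̂₁ = 245/3108 ≈ 0.0788288, p̂₂ = 149/1378 ≈ 0.1081277.
Pooled p̂ = (245+149)/(3108+1378) = 394/4486 = 0.0878288.
SE = √(0.0801149 × 0.00104744) = 0.0091605.
z = (0.0788288 − 0.1081277)/0.0091605 = -0.0292989/0.0091605 = -3.1984.
p-value = 2·P(Z > 3.198) ≈ 0.0014.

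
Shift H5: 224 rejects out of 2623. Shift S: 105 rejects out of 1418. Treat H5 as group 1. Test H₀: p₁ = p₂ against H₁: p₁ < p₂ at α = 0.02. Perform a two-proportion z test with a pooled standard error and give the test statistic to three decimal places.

p̂₁ = 224/2623 ≈ 0.085398, p̂₂ = 105/1418 ≈ 0.074048.
Pooled p̂ = (224+105)/(2623+1418) = 329/4041 = 0.081415.
SE = √(0.074787 × 0.00108646) = 0.009014.
z = (0.085398 − 0.074048)/0.009014 = 0.011350/0.009014 = 1.259.
p-value = P(Z < 1.259) ≈ 0.8960; since p > α = 0.02, fail to reject H₀.

z = 1.259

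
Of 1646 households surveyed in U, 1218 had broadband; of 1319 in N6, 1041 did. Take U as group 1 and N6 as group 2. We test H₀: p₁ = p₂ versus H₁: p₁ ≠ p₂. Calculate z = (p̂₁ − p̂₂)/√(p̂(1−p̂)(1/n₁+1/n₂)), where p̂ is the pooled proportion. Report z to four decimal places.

z = -3.1295

p̂₁ = 1218/1646 = 0.739976, p̂₂ = 1041/1319 = 0.789234.
Pooled p̂ = (1218+1041)/(1646+1319) = 2259/2965 = 0.761889.
SE = √(p̂(1−p̂)(1/n₁+1/n₂)) = √(0.761889·0.238111·0.00136568) = √(0.000247755) = 0.015740.
z = (0.739976 − 0.789234)/0.015740 = -0.049258/0.015740 = -3.1295.
Two-sided p-value ≈ 2·Φ(−3.129) = 0.0018.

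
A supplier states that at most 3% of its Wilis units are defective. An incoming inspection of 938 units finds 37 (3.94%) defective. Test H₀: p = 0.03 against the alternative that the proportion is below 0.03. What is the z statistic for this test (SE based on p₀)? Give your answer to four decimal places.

z = 1.6958

p̂ = 37/938 ≈ 0.0394456.
SE = √(p₀(1−p₀)/n) = √(0.0291/938) = 0.0055699.
z = (0.0394456 − 0.03)/0.0055699 = 0.0094456/0.0055699 = 1.6958.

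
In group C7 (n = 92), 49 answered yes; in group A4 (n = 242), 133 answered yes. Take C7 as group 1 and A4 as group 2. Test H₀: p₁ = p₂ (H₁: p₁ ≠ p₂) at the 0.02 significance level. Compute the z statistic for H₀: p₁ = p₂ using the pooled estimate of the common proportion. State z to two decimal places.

p̂₁ = 49/92 = 0.5326, p̂₂ = 133/242 = 0.5496.
Pooled p̂ = (49+133)/(92+242) = 182/334 = 0.5449.
SE = √(0.247983 × 0.0150018) = 0.0610.
z = (0.5326 − 0.5496)/0.0610 = -0.0170/0.0610 = -0.28.
p-value = 2·P(Z > 0.278) ≈ 0.7807, so at α = 0.02 we fail to reject H₀.

z = -0.28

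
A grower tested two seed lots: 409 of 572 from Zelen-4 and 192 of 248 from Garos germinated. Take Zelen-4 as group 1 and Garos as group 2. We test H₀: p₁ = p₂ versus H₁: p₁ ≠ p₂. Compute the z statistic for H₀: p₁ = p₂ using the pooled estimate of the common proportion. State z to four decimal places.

z = -1.7587

p̂₁ = 409/572 = 0.715035, p̂₂ = 192/248 = 0.774194.
Pooled p̂ = (409+192)/(572+248) = 601/820 = 0.732927.
SE = √(p̂(1−p̂)(1/n₁+1/n₂)) = √(0.732927·0.267073·0.00578051) = √(0.00113151) = 0.033638.
z = (0.715035 − 0.774194)/0.033638 = -0.059159/0.033638 = -1.7587.
p-value = 2·P(Z > 1.759) ≈ 0.0786.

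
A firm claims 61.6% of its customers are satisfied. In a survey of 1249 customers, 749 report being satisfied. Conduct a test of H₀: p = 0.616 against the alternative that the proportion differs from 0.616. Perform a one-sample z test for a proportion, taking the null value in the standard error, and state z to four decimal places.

z = -1.1859

p̂ = 749/1249 ≈ 0.599680.
Under H₀, SE = √(0.616·0.384/1249) = √(0.000189387) = 0.013762.
z = (0.599680 − 0.616)/0.013762 = -0.016320/0.013762 = -1.1859.
p-value = 2·P(Z > 1.186) ≈ 0.2357.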